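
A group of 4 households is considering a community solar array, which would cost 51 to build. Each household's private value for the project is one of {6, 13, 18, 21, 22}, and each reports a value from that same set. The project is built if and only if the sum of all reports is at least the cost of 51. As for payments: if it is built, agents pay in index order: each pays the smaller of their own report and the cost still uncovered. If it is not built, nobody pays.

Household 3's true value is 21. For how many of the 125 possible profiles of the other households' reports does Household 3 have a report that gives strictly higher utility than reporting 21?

115

Others report (6, 6, 21): truth gives 0; report 18 gives 3 > 0. Violating.
Others report (6, 6, 22): truth gives 0; report 18 gives 3 > 0. Violating.
Others report (6, 13, 18): truth gives 0; report 18 gives 3 > 0. Violating.
Others report (6, 13, 21): truth gives 0; report 13 gives 8 > 0. Violating.
Others report (6, 6, 6): truth gives 0; no alternative beats it.
Others report (6, 6, 13): truth gives 0; no alternative beats it.
(Checking all 125 profiles: 115 have a profitable deviation, 10 do not.)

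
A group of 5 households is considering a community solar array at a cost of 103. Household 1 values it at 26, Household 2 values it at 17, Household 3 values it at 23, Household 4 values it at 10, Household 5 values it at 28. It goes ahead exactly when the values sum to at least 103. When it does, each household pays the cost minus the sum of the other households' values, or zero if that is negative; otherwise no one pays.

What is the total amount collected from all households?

99

Total value 104 ≥ cost 103, so it is built.
Household 1: others sum to 78; max(0, 103 - 78) = 25.
Household 2: others sum to 87; max(0, 103 - 87) = 16.
Household 3: others sum to 81; max(0, 103 - 81) = 22.
Household 4: others sum to 94; max(0, 103 - 94) = 9.
Household 5: others sum to 76; max(0, 103 - 76) = 27.
Total collected = 25 + 16 + 22 + 9 + 27 = 99.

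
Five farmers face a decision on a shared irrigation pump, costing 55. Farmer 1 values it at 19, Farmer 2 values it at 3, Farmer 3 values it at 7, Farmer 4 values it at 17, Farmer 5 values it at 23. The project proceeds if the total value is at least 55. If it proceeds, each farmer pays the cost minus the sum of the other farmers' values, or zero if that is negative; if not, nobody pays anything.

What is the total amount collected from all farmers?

Total value 69 ≥ cost 55, so it is built.
Farmer 1: others sum to 50; max(0, 55 - 50) = 5.
Farmer 2: others sum to 66; max(0, 55 - 66) = 0.
Farmer 3: others sum to 62; max(0, 55 - 62) = 0.
Farmer 4: others sum to 52; max(0, 55 - 52) = 3.
Farmer 5: others sum to 46; max(0, 55 - 46) = 9.
Total collected = 5 + 0 + 0 + 3 + 9 = 17.

17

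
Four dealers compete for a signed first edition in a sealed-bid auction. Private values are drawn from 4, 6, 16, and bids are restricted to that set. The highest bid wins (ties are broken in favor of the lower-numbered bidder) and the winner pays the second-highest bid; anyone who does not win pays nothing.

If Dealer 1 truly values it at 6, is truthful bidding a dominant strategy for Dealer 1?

Yes

Check each profile of the others' bids and compare truth against every alternative bid.
Others bid (4, 4, 4): truth gives 2, best alternative gives 2.
Others bid (4, 4, 6): truth gives 0, best alternative gives 0.
Others bid (4, 4, 16): truth gives 0, best alternative gives 0.
Others bid (4, 6, 4): truth gives 0, best alternative gives 0.
Others bid (4, 6, 6): truth gives 0, best alternative gives 0.
Others bid (4, 6, 16): truth gives 0, best alternative gives 0.
(Remaining 21 profiles checked similarly; truth is weakly best in each.)
In every case the truthful bid is at least as good as any alternative, so it is a dominant strategy.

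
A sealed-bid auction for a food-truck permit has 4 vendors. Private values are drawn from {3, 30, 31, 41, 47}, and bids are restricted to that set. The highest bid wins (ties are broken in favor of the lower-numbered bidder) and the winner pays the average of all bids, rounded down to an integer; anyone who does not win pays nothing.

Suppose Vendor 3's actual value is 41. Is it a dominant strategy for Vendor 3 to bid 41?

No

Consider the case where Vendor 1 bids 3, Vendor 2 bids 3 and Vendor 4 bids 3.
Truthful bid 41: wins, pays 12, utility 41 - 12 = 29.
Bid 30 instead: wins, pays 9, utility 41 - 9 = 32.
Since 32 > 29, bidding 30 is strictly better here, so truthful bidding is not dominant.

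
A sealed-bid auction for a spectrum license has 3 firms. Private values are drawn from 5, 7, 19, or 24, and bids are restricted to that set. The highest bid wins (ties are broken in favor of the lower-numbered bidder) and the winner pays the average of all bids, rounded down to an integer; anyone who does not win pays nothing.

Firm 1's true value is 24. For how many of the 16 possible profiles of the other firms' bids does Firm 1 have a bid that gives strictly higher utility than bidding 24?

9

Others bid (5, 5): truth gives 13; bid 5 gives 19 > 13. Violating.
Others bid (5, 7): truth gives 12; bid 7 gives 18 > 12. Violating.
Others bid (5, 19): truth gives 8; bid 19 gives 10 > 8. Violating.
Others bid (7, 5): truth gives 12; bid 7 gives 18 > 12. Violating.
Others bid (5, 24): truth gives 7; no alternative beats it.
Others bid (7, 24): truth gives 6; no alternative beats it.
(Checking all 16 profiles: 9 have a profitable deviation, 7 do not.)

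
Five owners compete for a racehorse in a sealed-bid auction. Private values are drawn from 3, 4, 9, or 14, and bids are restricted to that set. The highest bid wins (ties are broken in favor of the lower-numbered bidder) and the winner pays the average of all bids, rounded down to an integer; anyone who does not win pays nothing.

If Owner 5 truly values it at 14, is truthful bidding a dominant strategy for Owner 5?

Consider the case where Owner 1 bids 3, Owner 2 bids 3, Owner 3 bids 3 and Owner 4 bids 3.
Truthful bid 14: wins, pays 5, utility 14 - 5 = 9.
Bid 4 instead: wins, pays 3, utility 14 - 3 = 11.
Since 11 > 9, bidding 4 is strictly better here, so truthful bidding is not dominant.

No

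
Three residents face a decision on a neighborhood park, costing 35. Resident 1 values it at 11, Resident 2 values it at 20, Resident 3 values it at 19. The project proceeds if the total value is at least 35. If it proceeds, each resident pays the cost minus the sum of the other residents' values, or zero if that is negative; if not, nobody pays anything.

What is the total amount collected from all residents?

9

Total value 50 ≥ cost 35, so it is built.
Resident 1: others sum to 39; max(0, 35 - 39) = 0.
Resident 2: others sum to 30; max(0, 35 - 30) = 5.
Resident 3: others sum to 31; max(0, 35 - 31) = 4.
Total collected = 0 + 5 + 4 = 9.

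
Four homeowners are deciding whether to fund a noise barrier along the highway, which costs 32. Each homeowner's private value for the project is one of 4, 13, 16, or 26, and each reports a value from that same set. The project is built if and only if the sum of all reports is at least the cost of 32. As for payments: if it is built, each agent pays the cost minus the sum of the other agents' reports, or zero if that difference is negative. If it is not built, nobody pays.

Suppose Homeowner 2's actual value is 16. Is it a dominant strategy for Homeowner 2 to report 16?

Check each profile of the others' reports and compare truth against every alternative report.
Others report (4, 4, 26): truth gives 16, best alternative gives 16.
Others report (4, 13, 16): truth gives 16, best alternative gives 16.
Others report (4, 13, 26): truth gives 16, best alternative gives 16.
Others report (4, 16, 13): truth gives 16, best alternative gives 16.
Others report (4, 16, 16): truth gives 16, best alternative gives 16.
Others report (4, 16, 26): truth gives 16, best alternative gives 16.
(Remaining 58 profiles checked similarly; truth is weakly best in each.)
In every case the truthful report is at least as good as any alternative, so it is a dominant strategy.

Yes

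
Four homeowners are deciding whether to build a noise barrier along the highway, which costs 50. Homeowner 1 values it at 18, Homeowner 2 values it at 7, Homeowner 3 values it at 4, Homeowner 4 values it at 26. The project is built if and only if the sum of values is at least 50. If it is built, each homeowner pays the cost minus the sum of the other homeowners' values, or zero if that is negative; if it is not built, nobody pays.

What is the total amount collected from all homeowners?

36

Total value 55 ≥ cost 50, so it is built.
Homeowner 1: others sum to 37; max(0, 50 - 37) = 13.
Homeowner 2: others sum to 48; max(0, 50 - 48) = 2.
Homeowner 3: others sum to 51; max(0, 50 - 51) = 0.
Homeowner 4: others sum to 29; max(0, 50 - 29) = 21.
Total collected = 13 + 2 + 0 + 21 = 36.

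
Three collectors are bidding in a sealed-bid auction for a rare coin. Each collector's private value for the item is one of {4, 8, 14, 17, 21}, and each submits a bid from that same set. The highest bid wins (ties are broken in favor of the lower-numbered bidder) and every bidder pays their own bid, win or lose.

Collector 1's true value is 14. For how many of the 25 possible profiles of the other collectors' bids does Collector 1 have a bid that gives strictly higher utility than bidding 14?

Others bid (4, 4): truth gives 0; bid 4 gives 10 > 0. Violating.
Others bid (4, 8): truth gives 0; bid 8 gives 6 > 0. Violating.
Others bid (4, 17): truth gives -14; bid 17 gives -3 > -14. Violating.
Others bid (4, 21): truth gives -14; bid 4 gives -4 > -14. Violating.
Others bid (4, 14): truth gives 0; no alternative beats it.
Others bid (8, 14): truth gives 0; no alternative beats it.
(Checking all 25 profiles: 20 have a profitable deviation, 5 do not.)

20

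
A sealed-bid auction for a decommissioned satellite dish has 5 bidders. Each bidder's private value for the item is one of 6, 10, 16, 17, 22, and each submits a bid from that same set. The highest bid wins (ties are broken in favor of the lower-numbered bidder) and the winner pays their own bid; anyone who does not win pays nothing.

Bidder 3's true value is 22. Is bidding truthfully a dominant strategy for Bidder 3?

No

Consider the case where Bidder 1 bids 6, Bidder 2 bids 6, Bidder 4 bids 6 and Bidder 5 bids 6.
Truthful bid 22: wins, pays 22, utility 22 - 22 = 0.
Bid 10 instead: wins, pays 10, utility 22 - 10 = 12.
Since 12 > 0, bidding 10 is strictly better here, so truthful bidding is not dominant.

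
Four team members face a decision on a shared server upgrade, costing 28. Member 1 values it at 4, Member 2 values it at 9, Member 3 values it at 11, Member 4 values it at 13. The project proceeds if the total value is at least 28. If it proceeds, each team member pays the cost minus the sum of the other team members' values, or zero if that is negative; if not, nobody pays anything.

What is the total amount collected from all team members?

Total value 37 ≥ cost 28, so it is built.
Member 1: others sum to 33; max(0, 28 - 33) = 0.
Member 2: others sum to 28; max(0, 28 - 28) = 0.
Member 3: others sum to 26; max(0, 28 - 26) = 2.
Member 4: others sum to 24; max(0, 28 - 24) = 4.
Total collected = 0 + 0 + 2 + 4 = 6.

6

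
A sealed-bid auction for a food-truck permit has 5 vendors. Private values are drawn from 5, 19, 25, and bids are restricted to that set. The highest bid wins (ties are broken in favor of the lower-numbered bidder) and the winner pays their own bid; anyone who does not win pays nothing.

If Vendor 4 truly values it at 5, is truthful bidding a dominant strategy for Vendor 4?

Yes

Check each profile of the others' bids and compare truth against every alternative bid.
Others bid (5, 5, 5, 5): truth gives 0, best alternative gives -14.
Others bid (5, 5, 5, 19): truth gives 0, best alternative gives -14.
Others bid (5, 5, 5, 25): truth gives 0, best alternative gives 0.
Others bid (5, 5, 19, 5): truth gives 0, best alternative gives 0.
Others bid (5, 5, 19, 19): truth gives 0, best alternative gives 0.
Others bid (5, 5, 19, 25): truth gives 0, best alternative gives 0.
(Remaining 75 profiles checked similarly; truth is weakly best in each.)
In every case the truthful bid is at least as good as any alternative, so it is a dominant strategy.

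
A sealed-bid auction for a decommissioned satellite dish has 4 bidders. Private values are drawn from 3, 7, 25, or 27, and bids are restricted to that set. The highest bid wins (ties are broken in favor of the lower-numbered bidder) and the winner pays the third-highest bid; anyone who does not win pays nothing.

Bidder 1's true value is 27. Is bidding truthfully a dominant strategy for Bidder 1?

Check each profile of the others' bids and compare truth against every alternative bid.
Others bid (3, 3, 27): truth gives 24, best alternative gives 0.
Others bid (3, 27, 3): truth gives 24, best alternative gives 0.
Others bid (27, 3, 3): truth gives 24, best alternative gives 0.
Others bid (3, 7, 27): truth gives 20, best alternative gives 0.
Others bid (3, 27, 7): truth gives 20, best alternative gives 0.
Others bid (7, 3, 27): truth gives 20, best alternative gives 0.
(Remaining 58 profiles checked similarly; truth is weakly best in each.)
In every case the truthful bid is at least as good as any alternative, so it is a dominant strategy.

Yes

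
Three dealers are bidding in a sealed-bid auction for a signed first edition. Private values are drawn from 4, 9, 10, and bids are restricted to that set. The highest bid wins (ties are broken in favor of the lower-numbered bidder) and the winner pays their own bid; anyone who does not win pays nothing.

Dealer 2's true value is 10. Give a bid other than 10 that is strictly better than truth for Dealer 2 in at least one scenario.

9

Suppose Dealer 1 bids 4 and Dealer 3 bids 4.
Bid 10: wins, pays 10, utility 10 - 10 = 0.
Bid 9: wins, pays 9, utility 10 - 9 = 1.
So bidding 9 beats truth here (1 > 0).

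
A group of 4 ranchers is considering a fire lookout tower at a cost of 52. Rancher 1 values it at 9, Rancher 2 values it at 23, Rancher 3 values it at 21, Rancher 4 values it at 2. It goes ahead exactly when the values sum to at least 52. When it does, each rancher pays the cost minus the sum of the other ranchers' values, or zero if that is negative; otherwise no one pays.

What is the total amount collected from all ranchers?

Total value 55 ≥ cost 52, so it is built.
Rancher 1: others sum to 46; max(0, 52 - 46) = 6.
Rancher 2: others sum to 32; max(0, 52 - 32) = 20.
Rancher 3: others sum to 34; max(0, 52 - 34) = 18.
Rancher 4: others sum to 53; max(0, 52 - 53) = 0.
Total collected = 6 + 20 + 18 + 0 = 44.

44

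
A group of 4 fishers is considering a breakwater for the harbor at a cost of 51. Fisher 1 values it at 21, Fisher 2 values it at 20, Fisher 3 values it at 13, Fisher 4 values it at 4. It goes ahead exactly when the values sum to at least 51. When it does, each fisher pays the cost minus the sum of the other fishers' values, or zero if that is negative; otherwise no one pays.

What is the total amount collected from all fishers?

Total value 58 ≥ cost 51, so it is built.
Fisher 1: others sum to 37; max(0, 51 - 37) = 14.
Fisher 2: others sum to 38; max(0, 51 - 38) = 13.
Fisher 3: others sum to 45; max(0, 51 - 45) = 6.
Fisher 4: others sum to 54; max(0, 51 - 54) = 0.
Total collected = 14 + 13 + 6 + 0 = 33.

33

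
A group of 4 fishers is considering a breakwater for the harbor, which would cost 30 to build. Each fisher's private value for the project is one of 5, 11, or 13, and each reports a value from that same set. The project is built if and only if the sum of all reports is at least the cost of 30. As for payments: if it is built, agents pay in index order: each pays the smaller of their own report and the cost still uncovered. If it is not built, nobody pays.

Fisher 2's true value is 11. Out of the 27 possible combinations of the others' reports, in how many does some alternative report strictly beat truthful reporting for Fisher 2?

20

Others report (5, 11, 11): truth gives 0; report 5 gives 6 > 0. Violating.
Others report (5, 11, 13): truth gives 0; report 5 gives 6 > 0. Violating.
Others report (5, 13, 11): truth gives 0; report 5 gives 6 > 0. Violating.
Others report (5, 13, 13): truth gives 0; report 5 gives 6 > 0. Violating.
Others report (5, 5, 5): truth gives 0; no alternative beats it.
Others report (5, 5, 11): truth gives 0; no alternative beats it.
(Checking all 27 profiles: 20 have a profitable deviation, 7 do not.)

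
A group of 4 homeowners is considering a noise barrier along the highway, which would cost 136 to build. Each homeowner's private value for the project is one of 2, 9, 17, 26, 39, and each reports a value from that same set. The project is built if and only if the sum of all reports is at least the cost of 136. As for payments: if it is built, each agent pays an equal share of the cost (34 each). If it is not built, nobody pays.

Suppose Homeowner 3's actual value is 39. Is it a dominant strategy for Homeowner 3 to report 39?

Yes

Check each profile of the others' reports and compare truth against every alternative report.
Others report (26, 39, 39): truth gives 5, best alternative gives 0.
Others report (39, 26, 39): truth gives 5, best alternative gives 0.
Others report (39, 39, 26): truth gives 5, best alternative gives 0.
Others report (39, 39, 39): truth gives 5, best alternative gives 5.
Others report (2, 2, 2): truth gives 0, best alternative gives 0.
Others report (2, 2, 9): truth gives 0, best alternative gives 0.
(Remaining 119 profiles checked similarly; truth is weakly best in each.)
In every case the truthful report is at least as good as any alternative, so it is a dominant strategy.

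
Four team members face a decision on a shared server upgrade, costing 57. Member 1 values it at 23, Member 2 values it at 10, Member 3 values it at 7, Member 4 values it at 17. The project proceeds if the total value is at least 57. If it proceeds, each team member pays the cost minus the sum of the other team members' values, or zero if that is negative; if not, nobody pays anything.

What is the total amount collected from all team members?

Total value 57 ≥ cost 57, so it is built.
Member 1: others sum to 34; max(0, 57 - 34) = 23.
Member 2: others sum to 47; max(0, 57 - 47) = 10.
Member 3: others sum to 50; max(0, 57 - 50) = 7.
Member 4: others sum to 40; max(0, 57 - 40) = 17.
Total collected = 23 + 10 + 7 + 17 = 57.

57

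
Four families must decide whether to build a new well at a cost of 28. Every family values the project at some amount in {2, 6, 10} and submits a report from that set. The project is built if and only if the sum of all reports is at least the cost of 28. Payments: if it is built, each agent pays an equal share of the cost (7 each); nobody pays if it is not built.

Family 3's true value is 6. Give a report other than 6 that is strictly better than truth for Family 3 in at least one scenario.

Suppose Family 1 reports 2, Family 2 reports 10 and Family 4 reports 10.
Report 6: project built, pays 7, utility 6 - 7 = -1.
Report 2: project not built, utility 0.
So reporting 2 beats truth here (0 > -1).

2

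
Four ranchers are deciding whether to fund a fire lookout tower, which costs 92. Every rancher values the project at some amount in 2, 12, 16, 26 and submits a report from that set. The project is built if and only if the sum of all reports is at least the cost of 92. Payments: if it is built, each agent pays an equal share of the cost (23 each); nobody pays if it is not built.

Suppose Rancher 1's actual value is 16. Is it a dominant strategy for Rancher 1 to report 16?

Consider the case where Rancher 2 reports 26, Rancher 3 reports 26 and Rancher 4 reports 26.
Truthful report 16: project built, pays 23, utility 16 - 23 = -7.
Report 2 instead: project not built, utility 0.
Since 0 > -7, reporting 2 is strictly better here, so truthful reporting is not dominant.

No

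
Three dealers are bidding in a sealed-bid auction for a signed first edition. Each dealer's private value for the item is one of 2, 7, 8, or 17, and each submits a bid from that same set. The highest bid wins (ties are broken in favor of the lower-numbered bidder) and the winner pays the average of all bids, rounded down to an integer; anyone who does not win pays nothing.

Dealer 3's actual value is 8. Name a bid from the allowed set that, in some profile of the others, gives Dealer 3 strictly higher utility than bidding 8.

Suppose Dealer 1 bids 2 and Dealer 2 bids 2.
Bid 8: wins, pays 4, utility 8 - 4 = 4.
Bid 7: wins, pays 3, utility 8 - 3 = 5.
So bidding 7 beats truth here (5 > 4).

7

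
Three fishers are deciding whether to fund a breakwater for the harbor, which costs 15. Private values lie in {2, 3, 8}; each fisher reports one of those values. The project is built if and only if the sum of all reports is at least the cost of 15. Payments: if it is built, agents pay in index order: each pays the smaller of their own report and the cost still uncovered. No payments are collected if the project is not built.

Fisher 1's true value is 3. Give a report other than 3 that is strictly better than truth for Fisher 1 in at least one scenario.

2

Suppose Fisher 2 reports 8 and Fisher 3 reports 8.
Report 3: project built, pays 3, utility 3 - 3 = 0.
Report 2: project built, pays 2, utility 3 - 2 = 1.
So reporting 2 beats truth here (1 > 0).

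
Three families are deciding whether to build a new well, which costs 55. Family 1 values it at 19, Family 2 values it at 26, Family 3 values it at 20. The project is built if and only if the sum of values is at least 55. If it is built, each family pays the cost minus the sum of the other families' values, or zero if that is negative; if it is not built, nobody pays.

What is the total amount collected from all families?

35

Total value 65 ≥ cost 55, so it is built.
Family 1: others sum to 46; max(0, 55 - 46) = 9.
Family 2: others sum to 39; max(0, 55 - 39) = 16.
Family 3: others sum to 45; max(0, 55 - 45) = 10.
Total collected = 9 + 16 + 10 = 35.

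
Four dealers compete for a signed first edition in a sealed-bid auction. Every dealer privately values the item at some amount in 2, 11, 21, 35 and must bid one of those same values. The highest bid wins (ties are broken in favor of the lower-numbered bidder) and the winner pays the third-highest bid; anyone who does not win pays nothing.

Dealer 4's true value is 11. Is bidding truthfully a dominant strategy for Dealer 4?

Consider the case where Dealer 1 bids 2, Dealer 2 bids 2 and Dealer 3 bids 11.
Truthful bid 11: loses, pays 0, utility 0.
Bid 21 instead: wins, pays 2, utility 11 - 2 = 9.
Since 9 > 0, bidding 21 is strictly better here, so truthful bidding is not dominant.

No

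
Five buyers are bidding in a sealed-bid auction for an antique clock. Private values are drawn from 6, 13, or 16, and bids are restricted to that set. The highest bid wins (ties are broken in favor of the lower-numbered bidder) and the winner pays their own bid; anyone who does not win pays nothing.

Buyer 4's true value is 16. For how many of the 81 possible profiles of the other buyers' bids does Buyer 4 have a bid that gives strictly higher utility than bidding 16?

2

Others bid (6, 6, 6, 6): truth gives 0; bid 13 gives 3 > 0. Violating.
Others bid (6, 6, 6, 13): truth gives 0; bid 13 gives 3 > 0. Violating.
Others bid (6, 6, 6, 16): truth gives 0; no alternative beats it.
Others bid (6, 6, 13, 6): truth gives 0; no alternative beats it.
(Checking all 81 profiles: 2 have a profitable deviation, 79 do not.)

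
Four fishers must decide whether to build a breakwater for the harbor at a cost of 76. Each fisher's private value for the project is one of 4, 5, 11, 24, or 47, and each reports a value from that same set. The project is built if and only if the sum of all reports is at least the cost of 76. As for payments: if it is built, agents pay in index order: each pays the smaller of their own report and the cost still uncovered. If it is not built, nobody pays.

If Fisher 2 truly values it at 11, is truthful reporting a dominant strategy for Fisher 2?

No

Consider the case where Fisher 1 reports 4, Fisher 3 reports 24 and Fisher 4 reports 47.
Truthful report 11: project built, pays 11, utility 11 - 11 = 0.
Report 4 instead: project built, pays 4, utility 11 - 4 = 7.
Since 7 > 0, reporting 4 is strictly better here, so truthful reporting is not dominant.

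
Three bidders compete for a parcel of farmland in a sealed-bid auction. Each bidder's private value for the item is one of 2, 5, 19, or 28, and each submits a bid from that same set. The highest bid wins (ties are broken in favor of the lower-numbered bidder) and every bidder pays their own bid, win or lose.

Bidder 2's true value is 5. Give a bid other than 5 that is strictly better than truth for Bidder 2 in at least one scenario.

2

Suppose Bidder 1 bids 2 and Bidder 3 bids 19.
Bid 5: loses but pays 5, utility -5.
Bid 2: loses but pays 2, utility -2.
So bidding 2 beats truth here (-2 > -5).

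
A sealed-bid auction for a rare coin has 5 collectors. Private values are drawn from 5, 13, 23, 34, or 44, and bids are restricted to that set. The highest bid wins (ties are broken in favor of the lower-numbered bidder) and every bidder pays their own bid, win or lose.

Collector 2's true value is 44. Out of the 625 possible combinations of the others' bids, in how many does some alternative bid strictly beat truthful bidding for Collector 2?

317

Others bid (5, 5, 5, 5): truth gives 0; bid 13 gives 31 > 0. Violating.
Others bid (5, 5, 5, 13): truth gives 0; bid 13 gives 31 > 0. Violating.
Others bid (5, 5, 5, 23): truth gives 0; bid 23 gives 21 > 0. Violating.
Others bid (5, 5, 5, 34): truth gives 0; bid 34 gives 10 > 0. Violating.
Others bid (5, 5, 5, 44): truth gives 0; no alternative beats it.
Others bid (5, 5, 13, 44): truth gives 0; no alternative beats it.
(Checking all 625 profiles: 317 have a profitable deviation, 308 do not.)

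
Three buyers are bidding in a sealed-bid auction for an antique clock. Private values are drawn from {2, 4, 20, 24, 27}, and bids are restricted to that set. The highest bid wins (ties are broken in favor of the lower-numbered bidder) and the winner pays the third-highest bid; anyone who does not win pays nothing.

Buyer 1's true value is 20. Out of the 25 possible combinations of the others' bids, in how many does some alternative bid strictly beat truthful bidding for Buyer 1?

8

Others bid (2, 24): truth gives 0; bid 24 gives 18 > 0. Violating.
Others bid (2, 27): truth gives 0; bid 27 gives 18 > 0. Violating.
Others bid (4, 24): truth gives 0; bid 24 gives 16 > 0. Violating.
Others bid (4, 27): truth gives 0; bid 27 gives 16 > 0. Violating.
Others bid (2, 2): truth gives 18; no alternative beats it.
Others bid (2, 4): truth gives 18; no alternative beats it.
(Checking all 25 profiles: 8 have a profitable deviation, 17 do not.)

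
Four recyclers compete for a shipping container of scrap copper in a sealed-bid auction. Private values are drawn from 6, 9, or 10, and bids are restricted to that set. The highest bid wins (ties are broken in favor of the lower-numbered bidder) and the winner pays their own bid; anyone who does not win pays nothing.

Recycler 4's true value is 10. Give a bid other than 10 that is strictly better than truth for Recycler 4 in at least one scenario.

9

Suppose Recycler 1 bids 6, Recycler 2 bids 6 and Recycler 3 bids 6.
Bid 10: wins, pays 10, utility 10 - 10 = 0.
Bid 9: wins, pays 9, utility 10 - 9 = 1.
So bidding 9 beats truth here (1 > 0).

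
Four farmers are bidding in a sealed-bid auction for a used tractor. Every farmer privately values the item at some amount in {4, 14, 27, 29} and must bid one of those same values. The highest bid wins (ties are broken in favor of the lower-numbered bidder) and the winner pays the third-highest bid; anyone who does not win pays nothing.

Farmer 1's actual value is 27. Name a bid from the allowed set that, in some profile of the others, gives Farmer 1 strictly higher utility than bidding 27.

Suppose Farmer 2 bids 4, Farmer 3 bids 4 and Farmer 4 bids 29.
Bid 27: loses, pays 0, utility 0.
Bid 29: wins, pays 4, utility 27 - 4 = 23.
So bidding 29 beats truth here (23 > 0).

29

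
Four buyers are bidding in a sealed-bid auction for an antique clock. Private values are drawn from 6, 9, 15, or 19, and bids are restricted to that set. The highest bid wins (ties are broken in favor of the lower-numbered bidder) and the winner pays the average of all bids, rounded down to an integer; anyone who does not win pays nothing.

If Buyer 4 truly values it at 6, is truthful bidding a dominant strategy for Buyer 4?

Yes

Check each profile of the others' bids and compare truth against every alternative bid.
Others bid (6, 6, 6): truth gives 0, best alternative gives 0.
Others bid (6, 6, 9): truth gives 0, best alternative gives 0.
Others bid (6, 6, 15): truth gives 0, best alternative gives 0.
Others bid (6, 6, 19): truth gives 0, best alternative gives 0.
Others bid (6, 9, 6): truth gives 0, best alternative gives 0.
Others bid (6, 9, 9): truth gives 0, best alternative gives 0.
(Remaining 58 profiles checked similarly; truth is weakly best in each.)
In every case the truthful bid is at least as good as any alternative, so it is a dominant strategy.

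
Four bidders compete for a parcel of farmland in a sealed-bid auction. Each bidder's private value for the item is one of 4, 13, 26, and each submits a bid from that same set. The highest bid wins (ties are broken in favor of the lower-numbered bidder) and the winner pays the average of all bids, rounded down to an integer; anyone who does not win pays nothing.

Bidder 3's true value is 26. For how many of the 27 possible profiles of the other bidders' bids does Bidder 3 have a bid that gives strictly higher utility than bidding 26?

2

Others bid (4, 4, 4): truth gives 17; bid 13 gives 20 > 17. Violating.
Others bid (4, 4, 13): truth gives 15; bid 13 gives 18 > 15. Violating.
Others bid (4, 4, 26): truth gives 11; no alternative beats it.
Others bid (4, 13, 4): truth gives 15; no alternative beats it.
(Checking all 27 profiles: 2 have a profitable deviation, 25 do not.)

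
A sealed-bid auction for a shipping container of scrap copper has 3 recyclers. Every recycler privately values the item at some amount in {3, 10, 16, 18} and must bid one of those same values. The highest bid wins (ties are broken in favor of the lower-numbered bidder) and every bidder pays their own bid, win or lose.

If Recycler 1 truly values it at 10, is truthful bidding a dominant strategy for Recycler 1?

Consider the case where Recycler 2 bids 3 and Recycler 3 bids 3.
Truthful bid 10: wins, pays 10, utility 10 - 10 = 0.
Bid 3 instead: wins, pays 3, utility 10 - 3 = 7.
Since 7 > 0, bidding 3 is strictly better here, so truthful bidding is not dominant.

No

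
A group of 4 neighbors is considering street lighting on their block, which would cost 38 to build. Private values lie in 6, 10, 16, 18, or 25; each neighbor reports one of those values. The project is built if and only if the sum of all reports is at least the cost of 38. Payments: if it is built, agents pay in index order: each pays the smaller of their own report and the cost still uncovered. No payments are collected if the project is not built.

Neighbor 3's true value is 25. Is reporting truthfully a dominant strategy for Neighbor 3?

Consider the case where Neighbor 1 reports 6, Neighbor 2 reports 6 and Neighbor 4 reports 10.
Truthful report 25: project built, pays 25, utility 25 - 25 = 0.
Report 16 instead: project built, pays 16, utility 25 - 16 = 9.
Since 9 > 0, reporting 16 is strictly better here, so truthful reporting is not dominant.

No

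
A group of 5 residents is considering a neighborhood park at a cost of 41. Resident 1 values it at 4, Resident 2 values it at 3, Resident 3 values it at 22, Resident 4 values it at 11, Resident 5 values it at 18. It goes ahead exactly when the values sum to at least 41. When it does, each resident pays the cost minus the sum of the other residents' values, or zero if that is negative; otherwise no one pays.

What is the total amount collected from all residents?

Total value 58 ≥ cost 41, so it is built.
Resident 1: others sum to 54; max(0, 41 - 54) = 0.
Resident 2: others sum to 55; max(0, 41 - 55) = 0.
Resident 3: others sum to 36; max(0, 41 - 36) = 5.
Resident 4: others sum to 47; max(0, 41 - 47) = 0.
Resident 5: others sum to 40; max(0, 41 - 40) = 1.
Total collected = 0 + 0 + 5 + 0 + 1 = 6.

6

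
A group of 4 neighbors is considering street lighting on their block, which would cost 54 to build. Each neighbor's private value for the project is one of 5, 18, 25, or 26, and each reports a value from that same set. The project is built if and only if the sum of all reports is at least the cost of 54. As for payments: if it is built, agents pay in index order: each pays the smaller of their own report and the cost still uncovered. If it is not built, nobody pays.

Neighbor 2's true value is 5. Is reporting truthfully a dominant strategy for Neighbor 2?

Check each profile of the others' reports and compare truth against every alternative report.
Others report (5, 5, 26): truth gives 0, best alternative gives -13.
Others report (5, 18, 18): truth gives 0, best alternative gives -13.
Others report (5, 18, 25): truth gives 0, best alternative gives -13.
Others report (5, 18, 26): truth gives 0, best alternative gives -13.
Others report (5, 25, 18): truth gives 0, best alternative gives -13.
Others report (5, 25, 25): truth gives 0, best alternative gives -13.
(Remaining 58 profiles checked similarly; truth is weakly best in each.)
In every case the truthful report is at least as good as any alternative, so it is a dominant strategy.

Yes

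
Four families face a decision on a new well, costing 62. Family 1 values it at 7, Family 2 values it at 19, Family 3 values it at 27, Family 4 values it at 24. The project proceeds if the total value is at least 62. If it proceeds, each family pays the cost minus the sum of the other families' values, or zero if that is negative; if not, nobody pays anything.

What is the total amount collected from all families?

25

Total value 77 ≥ cost 62, so it is built.
Family 1: others sum to 70; max(0, 62 - 70) = 0.
Family 2: others sum to 58; max(0, 62 - 58) = 4.
Family 3: others sum to 50; max(0, 62 - 50) = 12.
Family 4: others sum to 53; max(0, 62 - 53) = 9.
Total collected = 0 + 4 + 12 + 9 = 25.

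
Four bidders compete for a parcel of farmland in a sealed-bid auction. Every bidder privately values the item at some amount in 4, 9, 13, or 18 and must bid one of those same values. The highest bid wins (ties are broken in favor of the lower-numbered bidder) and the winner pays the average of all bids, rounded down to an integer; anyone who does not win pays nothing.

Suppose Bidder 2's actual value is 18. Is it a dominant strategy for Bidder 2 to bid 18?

Consider the case where Bidder 1 bids 4, Bidder 3 bids 4 and Bidder 4 bids 4.
Truthful bid 18: wins, pays 7, utility 18 - 7 = 11.
Bid 9 instead: wins, pays 5, utility 18 - 5 = 13.
Since 13 > 11, bidding 9 is strictly better here, so truthful bidding is not dominant.

No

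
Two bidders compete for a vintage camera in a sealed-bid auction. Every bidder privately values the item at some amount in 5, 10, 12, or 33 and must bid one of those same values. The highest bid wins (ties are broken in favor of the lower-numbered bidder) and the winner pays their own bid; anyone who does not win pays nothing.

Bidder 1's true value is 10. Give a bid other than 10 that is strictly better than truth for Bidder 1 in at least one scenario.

5

Suppose Bidder 2 bids 5.
Bid 10: wins, pays 10, utility 10 - 10 = 0.
Bid 5: wins, pays 5, utility 10 - 5 = 5.
So bidding 5 beats truth here (5 > 0).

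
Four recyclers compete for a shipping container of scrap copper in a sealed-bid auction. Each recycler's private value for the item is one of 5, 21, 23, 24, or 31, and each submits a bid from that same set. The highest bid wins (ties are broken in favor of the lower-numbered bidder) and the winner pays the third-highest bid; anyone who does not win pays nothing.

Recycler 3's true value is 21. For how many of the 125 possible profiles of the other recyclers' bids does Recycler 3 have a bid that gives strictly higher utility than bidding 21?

Others bid (5, 5, 23): truth gives 0; bid 23 gives 16 > 0. Violating.
Others bid (5, 5, 24): truth gives 0; bid 24 gives 16 > 0. Violating.
Others bid (5, 5, 31): truth gives 0; bid 31 gives 16 > 0. Violating.
Others bid (5, 21, 5): truth gives 0; bid 23 gives 16 > 0. Violating.
Others bid (5, 5, 5): truth gives 16; no alternative beats it.
Others bid (5, 5, 21): truth gives 16; no alternative beats it.
(Checking all 125 profiles: 9 have a profitable deviation, 116 do not.)

9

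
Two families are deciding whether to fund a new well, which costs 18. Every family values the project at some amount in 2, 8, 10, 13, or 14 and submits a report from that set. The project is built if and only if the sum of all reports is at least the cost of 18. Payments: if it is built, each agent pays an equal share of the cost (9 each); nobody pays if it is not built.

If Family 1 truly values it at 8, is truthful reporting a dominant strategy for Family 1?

Consider the case where Family 2 reports 10.
Truthful report 8: project built, pays 9, utility 8 - 9 = -1.
Report 2 instead: project not built, utility 0.
Since 0 > -1, reporting 2 is strictly better here, so truthful reporting is not dominant.

No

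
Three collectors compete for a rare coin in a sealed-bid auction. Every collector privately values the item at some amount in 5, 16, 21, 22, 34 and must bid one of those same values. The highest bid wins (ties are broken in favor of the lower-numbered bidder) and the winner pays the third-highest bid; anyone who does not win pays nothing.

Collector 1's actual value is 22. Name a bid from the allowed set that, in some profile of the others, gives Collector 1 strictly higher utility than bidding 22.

Suppose Collector 2 bids 5 and Collector 3 bids 34.
Bid 22: loses, pays 0, utility 0.
Bid 34: wins, pays 5, utility 22 - 5 = 17.
So bidding 34 beats truth here (17 > 0).

34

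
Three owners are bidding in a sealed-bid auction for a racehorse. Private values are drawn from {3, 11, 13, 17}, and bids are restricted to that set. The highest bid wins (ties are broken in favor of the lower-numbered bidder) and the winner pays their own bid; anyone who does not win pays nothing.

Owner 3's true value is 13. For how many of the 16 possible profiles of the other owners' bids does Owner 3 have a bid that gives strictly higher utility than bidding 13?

Others bid (3, 3): truth gives 0; bid 11 gives 2 > 0. Violating.
Others bid (3, 11): truth gives 0; no alternative beats it.
Others bid (3, 13): truth gives 0; no alternative beats it.
(Checking all 16 profiles: 1 has a profitable deviation, 15 do not.)

1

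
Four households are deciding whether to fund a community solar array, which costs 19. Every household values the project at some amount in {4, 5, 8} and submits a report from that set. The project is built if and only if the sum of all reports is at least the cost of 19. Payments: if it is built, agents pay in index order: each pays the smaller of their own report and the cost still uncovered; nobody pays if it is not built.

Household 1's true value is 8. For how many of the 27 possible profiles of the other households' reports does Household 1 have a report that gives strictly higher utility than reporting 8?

Others report (4, 4, 8): truth gives 0; report 4 gives 4 > 0. Violating.
Others report (4, 5, 5): truth gives 0; report 5 gives 3 > 0. Violating.
Others report (4, 5, 8): truth gives 0; report 4 gives 4 > 0. Violating.
Others report (4, 8, 4): truth gives 0; report 4 gives 4 > 0. Violating.
Others report (4, 4, 4): truth gives 0; no alternative beats it.
Others report (4, 4, 5): truth gives 0; no alternative beats it.
(Checking all 27 profiles: 23 have a profitable deviation, 4 do not.)

23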